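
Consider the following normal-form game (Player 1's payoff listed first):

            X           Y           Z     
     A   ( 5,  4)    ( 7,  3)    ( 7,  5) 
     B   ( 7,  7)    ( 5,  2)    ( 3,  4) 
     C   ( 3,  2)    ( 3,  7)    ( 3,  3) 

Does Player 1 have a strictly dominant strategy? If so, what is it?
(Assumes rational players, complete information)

No strictly dominant strategy exists for Player 1

Work:
A strategy strictly dominates another if it gives a strictly higher payoff against every opponent action. Compare each pair of P1's strategies column-by-column:
  A vs B: [5 vs 7, 7 vs 5, 7 vs 3] → A does not strictly dominate B (column X: 5 ≤ 7)
  A vs C: [5 vs 3, 7 vs 3, 7 vs 3] → A strictly dominates C
  B vs A: [7 vs 5, 5 vs 7, 3 vs 7] → B does not strictly dominate A (column Y: 5 ≤ 7)
  B vs C: [7 vs 3, 5 vs 3, 3 vs 3] → B does not strictly dominate C (column Z: 3 ≤ 3)
  C vs A: [3 vs 5, 3 vs 7, 3 vs 7] → C does not strictly dominate A (column X: 3 ≤ 5)
  C vs B: [3 vs 7, 3 vs 5, 3 vs 3] → C does not strictly dominate B (column X: 3 ≤ 7)
No single strategy strictly dominates all others → no strictly dominant strategy.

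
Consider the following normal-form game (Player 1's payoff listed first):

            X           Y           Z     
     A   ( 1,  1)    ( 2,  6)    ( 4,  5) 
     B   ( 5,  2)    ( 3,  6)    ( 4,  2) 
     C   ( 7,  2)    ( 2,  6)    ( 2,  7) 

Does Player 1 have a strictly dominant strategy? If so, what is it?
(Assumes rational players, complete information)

No strictly dominant strategy exists for Player 1

Work:
A strategy strictly dominates another if it gives a strictly higher payoff against every opponent action. Compare each pair of P1's strategies column-by-column:
  A vs B: [1 vs 5, 2 vs 3, 4 vs 4] → A does not strictly dominate B (column X: 1 ≤ 5)
  A vs C: [1 vs 7, 2 vs 2, 4 vs 2] → A does not strictly dominate C (column X: 1 ≤ 7)
  B vs A: [5 vs 1, 3 vs 2, 4 vs 4] → B does not strictly dominate A (column Z: 4 ≤ 4)
  B vs C: [5 vs 7, 3 vs 2, 4 vs 2] → B does not strictly dominate C (column X: 5 ≤ 7)
  C vs A: [7 vs 1, 2 vs 2, 2 vs 4] → C does not strictly dominate A (column Y: 2 ≤ 2)
  C vs B: [7 vs 5, 2 vs 3, 2 vs 4] → C does not strictly dominate B (column Y: 2 ≤ 3)
No single strategy strictly dominates all others → no strictly dominant strategy.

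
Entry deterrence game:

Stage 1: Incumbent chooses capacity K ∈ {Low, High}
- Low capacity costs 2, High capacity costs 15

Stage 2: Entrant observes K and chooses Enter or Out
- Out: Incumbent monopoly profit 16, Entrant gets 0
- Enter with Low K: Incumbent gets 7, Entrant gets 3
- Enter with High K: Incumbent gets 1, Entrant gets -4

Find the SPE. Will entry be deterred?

SPE: (Low, Enter|Low, Out|High); Entry not deterred. Incumbent net profit = 5, Entrant gets 3

Work:
After Low K: Entrant enters (3 > 0)
After High K: Entrant stays out (-4 < 0)
Incumbent: Low → 7−2=5, High → 16−15=1
Incumbent chooses Low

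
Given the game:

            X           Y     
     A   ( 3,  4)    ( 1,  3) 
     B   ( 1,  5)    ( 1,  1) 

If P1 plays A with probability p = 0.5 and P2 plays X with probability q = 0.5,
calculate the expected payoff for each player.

E[P1] = 1.5, E[P2] = 3.25

Work:
E[P1] = p·q·π₁(A,X) + p·(1-q)·π₁(A,Y) + (1-p)·q·π₁(B,X) + (1-p)·(1-q)·π₁(B,Y)
= 0.5·0.5·3 + 0.5·0.5·1 + 0.5·0.5·1 + 0.5·0.5·1
= 1.5

E[P2] = 3.25 (similar calculation)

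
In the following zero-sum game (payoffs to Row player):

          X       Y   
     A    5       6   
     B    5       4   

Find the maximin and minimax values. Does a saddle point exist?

Maximin = 5, Minimax = 5, Saddle: True

Work:
Row minimums: [5, 4] → maximin = 5
Column maximums: [5, 6] → minimax = 5
Saddle point exists! Game value = 5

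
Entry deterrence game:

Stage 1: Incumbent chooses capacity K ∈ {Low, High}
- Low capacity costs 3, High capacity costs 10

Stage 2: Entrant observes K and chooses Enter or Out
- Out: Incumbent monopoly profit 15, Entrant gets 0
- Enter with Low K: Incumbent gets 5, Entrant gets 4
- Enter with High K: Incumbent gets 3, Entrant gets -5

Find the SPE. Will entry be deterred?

SPE: (High, Enter|Low, Out|High); Entry deterred. Incumbent net profit = 5

Work:
After Low K: Entrant enters (4 > 0)
After High K: Entrant stays out (-5 < 0)
Incumbent: Low → 5−3=2, High → 15−10=5
Incumbent chooses High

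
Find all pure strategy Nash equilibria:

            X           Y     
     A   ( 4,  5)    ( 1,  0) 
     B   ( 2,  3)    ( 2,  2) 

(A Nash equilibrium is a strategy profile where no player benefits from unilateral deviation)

Nash equilibrium: (A, X)

Work:
Best responses:
  P1 vs X: payoffs [4, 2] → best response A (payoff 4)
  P1 vs Y: payoffs [1, 2] → best response B (payoff 2)
  P2 vs A: payoffs [5, 0] → best response X (payoff 5)
  P2 vs B: payoffs [3, 2] → best response X (payoff 3)
Mutual best responses: (A,X) → Nash equilibria.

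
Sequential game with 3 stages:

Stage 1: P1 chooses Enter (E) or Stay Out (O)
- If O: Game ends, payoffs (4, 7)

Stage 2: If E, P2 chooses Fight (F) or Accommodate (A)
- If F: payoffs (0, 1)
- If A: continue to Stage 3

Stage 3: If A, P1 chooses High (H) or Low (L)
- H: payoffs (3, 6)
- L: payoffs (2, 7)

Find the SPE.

SPE: (O, A, H); Outcome (4, 7)

Work:
Stage 3: P1 chooses H (3 vs 2)
Stage 2: P2: F->1, A->6 (anticipating H). Choose A
Stage 1: P1: O->4, E->3 (anticipating A, H). Choose O
SPE path: O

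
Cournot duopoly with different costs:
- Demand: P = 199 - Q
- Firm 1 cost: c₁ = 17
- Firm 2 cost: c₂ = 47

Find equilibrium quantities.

q₁* = 70.67, q₂* = 40.67

Work:
Reaction: q₁ = (199 - 17 - q₂)/2
Reaction: q₂ = (199 - 47 - q₁)/2
Solve simultaneously:
q₁* = (199 - 2×17 + 47)/3 = 70.67
q₂* = (199 - 2×47 + 17)/3 = 40.67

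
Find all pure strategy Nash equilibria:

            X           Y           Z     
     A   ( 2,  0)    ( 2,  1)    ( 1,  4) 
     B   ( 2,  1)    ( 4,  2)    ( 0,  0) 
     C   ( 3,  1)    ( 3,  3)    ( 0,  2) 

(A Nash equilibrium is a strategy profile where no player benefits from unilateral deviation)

Nash equilibrium: (A, Z), (B, Y)

Work:
Best responses:
  P1 vs X: payoffs [2, 2, 3] → best response C (payoff 3)
  P1 vs Y: payoffs [2, 4, 3] → best response B (payoff 4)
  P1 vs Z: payoffs [1, 0, 0] → best response A (payoff 1)
  P2 vs A: payoffs [0, 1, 4] → best response Z (payoff 4)
  P2 vs B: payoffs [1, 2, 0] → best response Y (payoff 2)
  P2 vs C: payoffs [1, 3, 2] → best response Y (payoff 3)
Mutual best responses: (A,Z), (B,Y) → Nash equilibria.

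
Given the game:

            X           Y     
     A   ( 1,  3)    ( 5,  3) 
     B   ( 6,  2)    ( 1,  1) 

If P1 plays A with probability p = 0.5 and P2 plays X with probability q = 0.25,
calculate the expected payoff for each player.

E[P1] = 3.125, E[P2] = 2.125

Work:
E[P1] = p·q·π₁(A,X) + p·(1-q)·π₁(A,Y) + (1-p)·q·π₁(B,X) + (1-p)·(1-q)·π₁(B,Y)
= 0.5·0.25·1 + 0.5·0.75·5 + 0.5·0.25·6 + 0.5·0.75·1
= 3.125

E[P2] = 2.125 (similar calculation)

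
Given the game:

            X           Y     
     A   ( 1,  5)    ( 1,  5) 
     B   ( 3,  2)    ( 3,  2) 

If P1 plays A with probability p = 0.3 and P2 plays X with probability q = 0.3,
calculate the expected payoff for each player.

E[P1] = 2.4, E[P2] = 2.9

Work:
E[P1] = p·q·π₁(A,X) + p·(1-q)·π₁(A,Y) + (1-p)·q·π₁(B,X) + (1-p)·(1-q)·π₁(B,Y)
= 0.3·0.3·1 + 0.3·0.7·1 + 0.7·0.3·3 + 0.7·0.7·3
= 2.4

E[P2] = 2.9 (similar calculation)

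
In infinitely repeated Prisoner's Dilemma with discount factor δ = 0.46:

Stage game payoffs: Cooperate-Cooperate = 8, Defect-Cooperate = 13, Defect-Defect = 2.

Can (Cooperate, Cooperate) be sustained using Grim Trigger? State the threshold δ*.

δ* = 0.4545; since δ = 0.46 ≥ 0.4545, cooperation can be sustained

Work:
For Grim Trigger:
Cooperate forever: 8/(1-δ)
Defect then punished: 13 + 2·δ/(1-δ)
Need: 8/(1-δ) ≥ 13 + 2·δ/(1-δ)
Solving: δ ≥ (T-R)/(T-P) = (13-8)/(13-2) = 0.4545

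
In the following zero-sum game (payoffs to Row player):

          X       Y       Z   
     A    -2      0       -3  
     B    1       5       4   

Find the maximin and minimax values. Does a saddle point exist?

Maximin = 1, Minimax = 1, Saddle: True

Work:
Row minimums: [-3, 1] → maximin = 1
Column maximums: [1, 5, 4] → minimax = 1
Saddle point exists! Game value = 1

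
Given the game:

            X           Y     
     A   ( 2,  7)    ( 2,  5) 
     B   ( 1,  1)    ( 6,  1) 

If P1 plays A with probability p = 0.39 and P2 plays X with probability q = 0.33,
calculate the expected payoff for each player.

E[P1] = 3.4335, E[P2] = 2.8174

Work:
E[P1] = p·q·π₁(A,X) + p·(1-q)·π₁(A,Y) + (1-p)·q·π₁(B,X) + (1-p)·(1-q)·π₁(B,Y)
= 0.39·0.33·2 + 0.39·0.67·2 + 0.61·0.33·1 + 0.61·0.67·6
= 3.4335

E[P2] = 2.8174 (similar calculation)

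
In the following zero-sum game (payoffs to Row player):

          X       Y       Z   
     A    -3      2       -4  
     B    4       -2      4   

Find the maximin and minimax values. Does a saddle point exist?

Maximin = -2, Minimax = 2, Saddle: False

Work:
Row minimums: [-4, -2] → maximin = -2
Column maximums: [4, 2, 4] → minimax = 2
No saddle point (maximin ≠ minimax). Mixed strategy needed.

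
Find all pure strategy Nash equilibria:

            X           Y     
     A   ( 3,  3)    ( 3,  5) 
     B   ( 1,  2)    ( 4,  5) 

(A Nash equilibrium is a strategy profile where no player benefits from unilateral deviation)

Nash equilibrium: (B, Y)

Work:
Best responses:
  P1 vs X: payoffs [3, 1] → best response A (payoff 3)
  P1 vs Y: payoffs [3, 4] → best response B (payoff 4)
  P2 vs A: payoffs [3, 5] → best response Y (payoff 5)
  P2 vs B: payoffs [2, 5] → best response Y (payoff 5)
Mutual best responses: (B,Y) → Nash equilibria.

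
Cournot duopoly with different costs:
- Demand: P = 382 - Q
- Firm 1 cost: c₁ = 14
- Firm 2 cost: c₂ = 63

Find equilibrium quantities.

q₁* = 139.0, q₂* = 90.0

Work:
Reaction: q₁ = (382 - 14 - q₂)/2
Reaction: q₂ = (382 - 63 - q₁)/2
Solve simultaneously:
q₁* = (382 - 2×14 + 63)/3 = 139.0
q₂* = (382 - 2×63 + 14)/3 = 90.0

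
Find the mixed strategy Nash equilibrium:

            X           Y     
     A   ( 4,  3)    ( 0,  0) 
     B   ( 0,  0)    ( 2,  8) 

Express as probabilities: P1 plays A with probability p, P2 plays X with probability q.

p = 0.7273, q = 0.3333

Work:
Find probabilities that make opponent indifferent:
P2 chooses q to make P1 indifferent between A and B
P1 chooses p to make P2 indifferent between X and Y
Mixed NE: P1 plays (A: 0.7273, B: 0.2727), P2 plays (X: 0.3333, Y: 0.6667)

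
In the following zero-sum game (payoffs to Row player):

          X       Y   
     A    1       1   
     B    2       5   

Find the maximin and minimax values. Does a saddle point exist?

Maximin = 2, Minimax = 2, Saddle: True

Work:
Row minimums: [1, 2] → maximin = 2
Column maximums: [2, 5] → minimax = 2
Saddle point exists! Game value = 2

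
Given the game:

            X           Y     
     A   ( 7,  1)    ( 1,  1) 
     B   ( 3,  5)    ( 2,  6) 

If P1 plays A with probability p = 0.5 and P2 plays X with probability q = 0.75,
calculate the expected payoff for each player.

E[P1] = 4.125, E[P2] = 3.125

Work:
E[P1] = p·q·π₁(A,X) + p·(1-q)·π₁(A,Y) + (1-p)·q·π₁(B,X) + (1-p)·(1-q)·π₁(B,Y)
= 0.5·0.75·7 + 0.5·0.25·1 + 0.5·0.75·3 + 0.5·0.25·2
= 4.125

E[P2] = 3.125 (similar calculation)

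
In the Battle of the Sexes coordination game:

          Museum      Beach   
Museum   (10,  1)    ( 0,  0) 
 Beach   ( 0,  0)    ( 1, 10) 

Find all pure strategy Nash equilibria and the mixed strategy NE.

Pure NE: (Museum, Museum) and (Beach, Beach); Mixed NE: p = 0.9091, q = 0.0909

Work:
Check pure NE:
(Museum, Museum): (10, 1) - no unilateral deviation beneficial
(Beach, Beach): (1, 10) - no unilateral deviation beneficial
Mixed NE: P1 plays Museum with p = 0.9091, P2 plays Museum with q = 0.0909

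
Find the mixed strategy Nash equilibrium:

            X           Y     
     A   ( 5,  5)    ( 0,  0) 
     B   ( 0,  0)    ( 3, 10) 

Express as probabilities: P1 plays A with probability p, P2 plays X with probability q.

p = 0.6667, q = 0.375

Work:
Find probabilities that make opponent indifferent:
P2 chooses q to make P1 indifferent between A and B
P1 chooses p to make P2 indifferent between X and Y
Mixed NE: P1 plays (A: 0.6667, B: 0.3333), P2 plays (X: 0.375, Y: 0.625)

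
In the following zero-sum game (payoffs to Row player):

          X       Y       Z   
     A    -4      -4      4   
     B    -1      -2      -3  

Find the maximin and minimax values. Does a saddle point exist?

Maximin = -3, Minimax = -2, Saddle: False

Work:
Row minimums: [-4, -3] → maximin = -3
Column maximums: [-1, -2, 4] → minimax = -2
No saddle point (maximin ≠ minimax). Mixed strategy needed.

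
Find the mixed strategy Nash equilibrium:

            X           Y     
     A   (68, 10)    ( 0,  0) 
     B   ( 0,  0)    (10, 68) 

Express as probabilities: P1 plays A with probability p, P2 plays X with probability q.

p = 0.8718, q = 0.1282

Work:
Find probabilities that make opponent indifferent:
P2 chooses q to make P1 indifferent between A and B
P1 chooses p to make P2 indifferent between X and Y
Mixed NE: P1 plays (A: 0.8718, B: 0.1282), P2 plays (X: 0.1282, Y: 0.8718)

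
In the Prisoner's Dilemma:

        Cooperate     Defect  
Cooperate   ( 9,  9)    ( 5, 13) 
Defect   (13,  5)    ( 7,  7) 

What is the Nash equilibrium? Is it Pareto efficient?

(Defect, Defect) is NE; not Pareto efficient

Work:
Defect dominates Cooperate for both players:
If P2 cooperates: Defect (13) > Cooperate (9)
If P2 defects: Defect (7) > Cooperate (5)
NE: (Defect, Defect) with payoff (7, 7)
But (Cooperate, Cooperate) = (9, 9) Pareto dominates (7, 7)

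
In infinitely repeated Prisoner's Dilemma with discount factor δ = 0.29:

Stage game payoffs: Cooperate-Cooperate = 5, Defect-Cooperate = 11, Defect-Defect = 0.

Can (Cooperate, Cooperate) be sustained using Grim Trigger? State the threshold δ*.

δ* = 0.5455; since δ = 0.29 < 0.5455, cooperation cannot be sustained

Work:
For Grim Trigger:
Cooperate forever: 5/(1-δ)
Defect then punished: 11 + 0·δ/(1-δ)
Need: 5/(1-δ) ≥ 11 + 0·δ/(1-δ)
Solving: δ ≥ (T-R)/(T-P) = (11-5)/(11-0) = 0.5455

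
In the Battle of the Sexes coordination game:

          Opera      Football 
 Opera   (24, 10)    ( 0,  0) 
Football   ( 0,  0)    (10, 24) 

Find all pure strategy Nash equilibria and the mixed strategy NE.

Pure NE: (Opera, Opera) and (Football, Football); Mixed NE: p = 0.7059, q = 0.2941

Work:
Check pure NE:
(Opera, Opera): (24, 10) - no unilateral deviation beneficial
(Football, Football): (10, 24) - no unilateral deviation beneficial
Mixed NE: P1 plays Opera with p = 0.7059, P2 plays Opera with q = 0.2941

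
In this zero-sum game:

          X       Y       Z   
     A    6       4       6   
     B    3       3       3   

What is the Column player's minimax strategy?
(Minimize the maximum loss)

Column should play Y, value = 4

Work:
Column player minimizes Row's maximum payoff:
Column X: max payoff to Row = 6
Column Y: max payoff to Row = 4
Column Z: max payoff to Row = 6
Minimum is 4, achieved by column Y.
Minimax strategy: Y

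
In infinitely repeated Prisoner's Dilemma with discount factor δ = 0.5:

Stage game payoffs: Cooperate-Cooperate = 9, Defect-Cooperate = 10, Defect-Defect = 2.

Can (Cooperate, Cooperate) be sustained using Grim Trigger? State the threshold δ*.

δ* = 0.125; since δ = 0.5 ≥ 0.125, cooperation can be sustained

Work:
For Grim Trigger:
Cooperate forever: 9/(1-δ)
Defect then punished: 10 + 2·δ/(1-δ)
Need: 9/(1-δ) ≥ 10 + 2·δ/(1-δ)
Solving: δ ≥ (T-R)/(T-P) = (10-9)/(10-2) = 0.125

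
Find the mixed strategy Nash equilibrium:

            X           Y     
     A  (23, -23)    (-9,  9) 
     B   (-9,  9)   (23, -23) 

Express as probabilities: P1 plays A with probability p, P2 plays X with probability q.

p = 0.5, q = 0.5

Work:
Find probabilities that make opponent indifferent:
P2 chooses q to make P1 indifferent between A and B
P1 chooses p to make P2 indifferent between X and Y
Mixed NE: P1 plays (A: 0.5, B: 0.5), P2 plays (X: 0.5, Y: 0.5)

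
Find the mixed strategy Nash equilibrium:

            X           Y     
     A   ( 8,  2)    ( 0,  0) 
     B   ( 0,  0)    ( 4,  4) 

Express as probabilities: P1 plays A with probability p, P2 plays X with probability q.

p = 0.6667, q = 0.3333

Work:
Find probabilities that make opponent indifferent:
P2 chooses q to make P1 indifferent between A and B
P1 chooses p to make P2 indifferent between X and Y
Mixed NE: P1 plays (A: 0.6667, B: 0.3333), P2 plays (X: 0.3333, Y: 0.6667)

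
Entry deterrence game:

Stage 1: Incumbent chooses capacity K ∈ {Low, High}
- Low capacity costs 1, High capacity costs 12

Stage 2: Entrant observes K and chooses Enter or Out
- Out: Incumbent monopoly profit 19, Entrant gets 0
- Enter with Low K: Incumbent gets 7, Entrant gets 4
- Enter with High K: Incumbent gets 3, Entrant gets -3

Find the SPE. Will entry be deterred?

SPE: (High, Enter|Low, Out|High); Entry deterred. Incumbent net profit = 7

Work:
After Low K: Entrant enters (4 > 0)
After High K: Entrant stays out (-3 < 0)
Incumbent: Low → 7−1=6, High → 19−12=7
Incumbent chooses High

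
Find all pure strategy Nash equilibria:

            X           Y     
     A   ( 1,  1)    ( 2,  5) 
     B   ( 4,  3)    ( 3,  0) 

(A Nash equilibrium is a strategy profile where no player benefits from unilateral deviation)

Nash equilibrium: (B, X)

Work:
Best responses:
  P1 vs X: payoffs [1, 4] → best response B (payoff 4)
  P1 vs Y: payoffs [2, 3] → best response B (payoff 3)
  P2 vs A: payoffs [1, 5] → best response Y (payoff 5)
  P2 vs B: payoffs [3, 0] → best response X (payoff 3)
Mutual best responses: (B,X) → Nash equilibria.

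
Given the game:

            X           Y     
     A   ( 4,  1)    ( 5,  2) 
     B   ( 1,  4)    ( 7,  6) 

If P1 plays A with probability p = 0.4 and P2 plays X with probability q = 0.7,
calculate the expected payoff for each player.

E[P1] = 3.4, E[P2] = 3.28

Work:
E[P1] = p·q·π₁(A,X) + p·(1-q)·π₁(A,Y) + (1-p)·q·π₁(B,X) + (1-p)·(1-q)·π₁(B,Y)
= 0.4·0.7·4 + 0.4·0.3·5 + 0.6·0.7·1 + 0.6·0.3·7
= 3.4

E[P2] = 3.28 (similar calculation)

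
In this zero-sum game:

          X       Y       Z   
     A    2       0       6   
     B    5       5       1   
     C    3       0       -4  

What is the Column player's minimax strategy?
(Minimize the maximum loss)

Column should play X or Y (all achieve the minimum), value = 5

Work:
Column player minimizes Row's maximum payoff:
Column X: max payoff to Row = 5
Column Y: max payoff to Row = 5
Column Z: max payoff to Row = 6
Minimum is 5, achieved by columns X, Y (tied).
Each of X or Y is a minimax strategy.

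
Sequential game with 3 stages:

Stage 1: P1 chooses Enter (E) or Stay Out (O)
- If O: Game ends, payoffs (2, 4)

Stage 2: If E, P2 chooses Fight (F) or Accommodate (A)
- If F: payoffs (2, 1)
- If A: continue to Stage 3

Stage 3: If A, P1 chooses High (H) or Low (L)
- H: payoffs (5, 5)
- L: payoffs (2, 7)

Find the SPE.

SPE: (E, A, H); Outcome (5, 5)

Work:
Stage 3: P1 chooses H (5 vs 2)
Stage 2: P2: F->1, A->5 (anticipating H). Choose A
Stage 1: P1: O->2, E->5 (anticipating A, H). Choose E
SPE path: E -> A -> H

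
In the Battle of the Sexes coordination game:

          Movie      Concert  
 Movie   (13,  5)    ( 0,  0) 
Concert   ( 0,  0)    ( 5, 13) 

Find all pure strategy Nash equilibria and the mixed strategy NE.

Pure NE: (Movie, Movie) and (Concert, Concert); Mixed NE: p = 0.7222, q = 0.2778

Work:
Check pure NE:
(Movie, Movie): (13, 5) - no unilateral deviation beneficial
(Concert, Concert): (5, 13) - no unilateral deviation beneficial
Mixed NE: P1 plays Movie with p = 0.7222, P2 plays Movie with q = 0.2778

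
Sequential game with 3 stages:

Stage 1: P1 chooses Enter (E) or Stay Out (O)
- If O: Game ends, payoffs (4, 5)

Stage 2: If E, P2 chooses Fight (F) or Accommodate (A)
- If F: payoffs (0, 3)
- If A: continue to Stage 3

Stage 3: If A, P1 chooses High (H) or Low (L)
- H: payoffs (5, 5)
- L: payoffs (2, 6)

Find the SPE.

SPE: (E, A, H); Outcome (5, 5)

Work:
Stage 3: P1 chooses H (5 vs 2)
Stage 2: P2: F->3, A->5 (anticipating H). Choose A
Stage 1: P1: O->4, E->5 (anticipating A, H). Choose E
SPE path: E -> A -> H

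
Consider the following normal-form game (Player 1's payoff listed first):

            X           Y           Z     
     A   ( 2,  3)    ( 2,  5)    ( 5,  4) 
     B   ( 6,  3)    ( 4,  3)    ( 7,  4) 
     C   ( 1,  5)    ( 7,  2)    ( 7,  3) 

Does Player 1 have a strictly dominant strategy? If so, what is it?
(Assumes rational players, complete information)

No strictly dominant strategy exists for Player 1

Work:
A strategy strictly dominates another if it gives a strictly higher payoff against every opponent action. Compare each pair of P1's strategies column-by-column:
  A vs B: [2 vs 6, 2 vs 4, 5 vs 7] → A does not strictly dominate B (column X: 2 ≤ 6)
  A vs C: [2 vs 1, 2 vs 7, 5 vs 7] → A does not strictly dominate C (column Y: 2 ≤ 7)
  B vs A: [6 vs 2, 4 vs 2, 7 vs 5] → B strictly dominates A
  B vs C: [6 vs 1, 4 vs 7, 7 vs 7] → B does not strictly dominate C (column Y: 4 ≤ 7)
  C vs A: [1 vs 2, 7 vs 2, 7 vs 5] → C does not strictly dominate A (column X: 1 ≤ 2)
  C vs B: [1 vs 6, 7 vs 4, 7 vs 7] → C does not strictly dominate B (column X: 1 ≤ 6)
No single strategy strictly dominates all others → no strictly dominant strategy.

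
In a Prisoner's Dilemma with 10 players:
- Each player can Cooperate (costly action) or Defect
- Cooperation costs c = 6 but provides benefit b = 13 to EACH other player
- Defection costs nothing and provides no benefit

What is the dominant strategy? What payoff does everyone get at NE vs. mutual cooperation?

Dominant: Defect; NE payoff = 0; Coop payoff = 111

Work:
Defect dominates (saves cost c = 6, benefit to others is external)
NE: All defect → everyone gets 0
If all cooperate: each receives (9)×13 - 6 = 111
Social dilemma: 111 > 0 but NE gives 0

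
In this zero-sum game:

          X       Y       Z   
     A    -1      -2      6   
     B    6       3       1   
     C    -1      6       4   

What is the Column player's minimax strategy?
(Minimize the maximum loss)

Column should play X or Y or Z (all achieve the minimum), value = 6

Work:
Column player minimizes Row's maximum payoff:
Column X: max payoff to Row = 6
Column Y: max payoff to Row = 6
Column Z: max payoff to Row = 6
Minimum is 6, achieved by columns X, Y, Z (tied).
Each of X or Y or Z is a minimax strategy.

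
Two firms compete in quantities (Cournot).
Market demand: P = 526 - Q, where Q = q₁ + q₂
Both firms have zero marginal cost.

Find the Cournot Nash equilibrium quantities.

q₁* = q₂* = 175.33; P* = 175.33

Work:
Profit: π_i = P·q_i = (a - q_i - q_j)·q_i
FOC: ∂π_i/∂q_i = a - 2q_i - q_j = 0
Reaction function: q_i = (526 - q_j)/2
Symmetry: q* = 526/3 = 175.33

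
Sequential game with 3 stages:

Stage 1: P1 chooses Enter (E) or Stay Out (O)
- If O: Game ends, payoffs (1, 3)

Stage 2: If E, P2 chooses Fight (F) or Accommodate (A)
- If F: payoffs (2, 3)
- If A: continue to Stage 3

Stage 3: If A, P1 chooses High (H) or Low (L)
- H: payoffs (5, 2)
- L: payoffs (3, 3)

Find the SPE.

SPE: (E, F, H); Outcome (2, 3)

Work:
Stage 3: P1 chooses H (5 vs 3)
Stage 2: P2: F->3, A->2 (anticipating H). Choose F
Stage 1: P1: O->1, E->2 (anticipating F, H). Choose E
SPE path: E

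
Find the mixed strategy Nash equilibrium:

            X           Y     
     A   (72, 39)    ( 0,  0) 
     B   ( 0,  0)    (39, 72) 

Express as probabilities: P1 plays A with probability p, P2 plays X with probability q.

p = 0.6486, q = 0.3514

Work:
Find probabilities that make opponent indifferent:
P2 chooses q to make P1 indifferent between A and B
P1 chooses p to make P2 indifferent between X and Y
Mixed NE: P1 plays (A: 0.6486, B: 0.3514), P2 plays (X: 0.3514, Y: 0.6486)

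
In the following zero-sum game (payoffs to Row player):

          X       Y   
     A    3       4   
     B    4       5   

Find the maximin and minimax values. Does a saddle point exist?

Maximin = 4, Minimax = 4, Saddle: True

Work:
Row minimums: [3, 4] → maximin = 4
Column maximums: [4, 5] → minimax = 4
Saddle point exists! Game value = 4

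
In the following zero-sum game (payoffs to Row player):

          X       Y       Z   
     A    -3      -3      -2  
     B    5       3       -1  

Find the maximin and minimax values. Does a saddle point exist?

Maximin = -1, Minimax = -1, Saddle: True

Work:
Row minimums: [-3, -1] → maximin = -1
Column maximums: [5, 3, -1] → minimax = -1
Saddle point exists! Game value = -1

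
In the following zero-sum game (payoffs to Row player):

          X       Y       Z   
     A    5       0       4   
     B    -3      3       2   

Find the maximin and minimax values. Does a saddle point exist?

Maximin = 0, Minimax = 3, Saddle: False

Work:
Row minimums: [0, -3] → maximin = 0
Column maximums: [5, 3, 4] → minimax = 3
No saddle point (maximin ≠ minimax). Mixed strategy needed.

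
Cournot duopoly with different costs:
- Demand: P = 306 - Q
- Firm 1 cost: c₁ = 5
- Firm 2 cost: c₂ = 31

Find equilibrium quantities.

q₁* = 109.0, q₂* = 83.0

Work:
Reaction: q₁ = (306 - 5 - q₂)/2
Reaction: q₂ = (306 - 31 - q₁)/2
Solve simultaneously:
q₁* = (306 - 2×5 + 31)/3 = 109.0
q₂* = (306 - 2×31 + 5)/3 = 83.0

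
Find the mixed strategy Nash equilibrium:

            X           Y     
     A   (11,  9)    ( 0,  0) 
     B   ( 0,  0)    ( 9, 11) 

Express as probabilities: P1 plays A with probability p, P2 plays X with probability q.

p = 0.55, q = 0.45

Work:
Find probabilities that make opponent indifferent:
P2 chooses q to make P1 indifferent between A and B
P1 chooses p to make P2 indifferent between X and Y
Mixed NE: P1 plays (A: 0.55, B: 0.45), P2 plays (X: 0.45, Y: 0.55)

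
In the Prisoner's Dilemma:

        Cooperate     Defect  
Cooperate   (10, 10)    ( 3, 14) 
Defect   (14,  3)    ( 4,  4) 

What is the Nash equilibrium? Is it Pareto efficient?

(Defect, Defect) is NE; not Pareto efficient

Work:
Defect dominates Cooperate for both players:
If P2 cooperates: Defect (14) > Cooperate (10)
If P2 defects: Defect (4) > Cooperate (3)
NE: (Defect, Defect) with payoff (4, 4)
But (Cooperate, Cooperate) = (10, 10) Pareto dominates (4, 4)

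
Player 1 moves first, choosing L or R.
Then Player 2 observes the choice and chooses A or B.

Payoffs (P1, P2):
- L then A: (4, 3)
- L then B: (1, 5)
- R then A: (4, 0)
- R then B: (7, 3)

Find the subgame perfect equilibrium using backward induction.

P1 plays R, P2 plays B after L and B after R; Payoff (7, 3)

Work:
Backward induction:
After L: P2 chooses B → P1 gets 1
After R: P2 chooses B → P1 gets 7
P1 chooses R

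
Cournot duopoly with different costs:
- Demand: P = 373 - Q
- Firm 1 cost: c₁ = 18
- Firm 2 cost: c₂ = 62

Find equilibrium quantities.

q₁* = 133.0, q₂* = 89.0

Work:
Reaction: q₁ = (373 - 18 - q₂)/2
Reaction: q₂ = (373 - 62 - q₁)/2
Solve simultaneously:
q₁* = (373 - 2×18 + 62)/3 = 133.0
q₂* = (373 - 2×62 + 18)/3 = 89.0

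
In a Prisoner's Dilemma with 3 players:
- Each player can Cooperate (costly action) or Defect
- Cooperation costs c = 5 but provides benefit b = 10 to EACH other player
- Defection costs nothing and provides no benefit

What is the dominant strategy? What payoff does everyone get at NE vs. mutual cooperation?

Dominant: Defect; NE payoff = 0; Coop payoff = 15

Work:
Defect dominates (saves cost c = 5, benefit to others is external)
NE: All defect → everyone gets 0
If all cooperate: each receives (2)×10 - 5 = 15
Social dilemma: 15 > 0 but NE gives 0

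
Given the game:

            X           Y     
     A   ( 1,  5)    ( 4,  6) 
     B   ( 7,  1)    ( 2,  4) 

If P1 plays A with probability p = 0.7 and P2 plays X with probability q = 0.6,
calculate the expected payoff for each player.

E[P1] = 3.04, E[P2] = 4.44

Work:
E[P1] = p·q·π₁(A,X) + p·(1-q)·π₁(A,Y) + (1-p)·q·π₁(B,X) + (1-p)·(1-q)·π₁(B,Y)
= 0.7·0.6·1 + 0.7·0.4·4 + 0.3·0.6·7 + 0.3·0.4·2
= 3.04

E[P2] = 4.44 (similar calculation)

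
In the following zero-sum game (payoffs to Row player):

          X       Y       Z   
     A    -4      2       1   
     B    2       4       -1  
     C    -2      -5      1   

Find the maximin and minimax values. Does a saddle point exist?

Maximin = -1, Minimax = 1, Saddle: False

Work:
Row minimums: [-4, -1, -5] → maximin = -1
Column maximums: [2, 4, 1] → minimax = 1
No saddle point (maximin ≠ minimax). Mixed strategy needed.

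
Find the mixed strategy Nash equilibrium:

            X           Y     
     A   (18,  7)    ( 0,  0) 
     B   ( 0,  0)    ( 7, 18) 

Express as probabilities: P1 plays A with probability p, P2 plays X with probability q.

p = 0.72, q = 0.28

Work:
Find probabilities that make opponent indifferent:
P2 chooses q to make P1 indifferent between A and B
P1 chooses p to make P2 indifferent between X and Y
Mixed NE: P1 plays (A: 0.72, B: 0.28), P2 plays (X: 0.28, Y: 0.72)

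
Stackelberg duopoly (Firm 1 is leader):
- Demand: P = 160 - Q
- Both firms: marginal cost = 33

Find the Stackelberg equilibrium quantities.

q₁* (leader) = 63.5, q₂* (follower) = 31.75

Work:
Follower's reaction: q₂ = (a - c - q₁)/2
Leader substitutes: π₁ = q₁·(a - q₁ - (a-c-q₁)/2 - c)
FOC: q₁* = (160 - 33)/2 = 63.50
Then: q₂* = (160 - 33 - 63.5)/2 = 31.75
Leader has first-mover advantage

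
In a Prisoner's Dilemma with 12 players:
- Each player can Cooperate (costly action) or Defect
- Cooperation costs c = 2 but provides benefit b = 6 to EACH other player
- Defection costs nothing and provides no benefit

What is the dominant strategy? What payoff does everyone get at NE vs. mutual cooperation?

Dominant: Defect; NE payoff = 0; Coop payoff = 64

Work:
Defect dominates (saves cost c = 2, benefit to others is external)
NE: All defect → everyone gets 0
If all cooperate: each receives (11)×6 - 2 = 64
Social dilemma: 64 > 0 but NE gives 0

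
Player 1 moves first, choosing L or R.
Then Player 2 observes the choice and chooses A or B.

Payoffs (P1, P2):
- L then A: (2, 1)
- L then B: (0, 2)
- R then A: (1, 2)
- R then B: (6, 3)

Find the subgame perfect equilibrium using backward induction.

P1 plays R, P2 plays B after L and B after R; Payoff (6, 3)

Work:
Backward induction:
After L: P2 chooses B → P1 gets 0
After R: P2 chooses B → P1 gets 6
P1 chooses R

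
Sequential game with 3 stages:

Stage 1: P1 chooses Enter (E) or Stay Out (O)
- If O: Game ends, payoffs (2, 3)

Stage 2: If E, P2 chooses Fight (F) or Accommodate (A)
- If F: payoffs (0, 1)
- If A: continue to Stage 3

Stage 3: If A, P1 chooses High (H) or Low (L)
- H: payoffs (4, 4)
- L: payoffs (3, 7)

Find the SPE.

SPE: (E, A, H); Outcome (4, 4)

Work:
Stage 3: P1 chooses H (4 vs 3)
Stage 2: P2: F->1, A->4 (anticipating H). Choose A
Stage 1: P1: O->2, E->4 (anticipating A, H). Choose E
SPE path: E -> A -> H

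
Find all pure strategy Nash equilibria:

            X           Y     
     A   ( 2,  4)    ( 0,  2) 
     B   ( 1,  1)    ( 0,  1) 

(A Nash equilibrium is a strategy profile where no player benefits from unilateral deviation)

Nash equilibrium: (A, X), (B, Y)

Work:
Best responses:
  P1 vs X: payoffs [2, 1] → best response A (payoff 2)
  P1 vs Y: payoffs [0, 0] → best response A/B (payoff 0)
  P2 vs A: payoffs [4, 2] → best response X (payoff 4)
  P2 vs B: payoffs [1, 1] → best response X/Y (payoff 1)
Mutual best responses: (A,X), (B,Y) → Nash equilibria.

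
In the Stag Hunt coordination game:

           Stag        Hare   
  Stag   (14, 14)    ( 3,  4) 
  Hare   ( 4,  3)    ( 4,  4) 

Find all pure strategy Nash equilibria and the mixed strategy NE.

Pure NE: (Stag, Stag) and (Hare, Hare); Mixed NE: p = 0.0909, q = 0.0909

Work:
Check pure NE:
(Stag, Stag): (14, 14) - no unilateral deviation beneficial
(Hare, Hare): (4, 4) - no unilateral deviation beneficial
Mixed NE: P1 plays Stag with p = 0.0909, P2 plays Stag with q = 0.0909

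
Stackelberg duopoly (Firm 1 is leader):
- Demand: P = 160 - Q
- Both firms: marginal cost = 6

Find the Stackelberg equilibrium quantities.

q₁* (leader) = 77.0, q₂* (follower) = 38.5

Work:
Follower's reaction: q₂ = (a - c - q₁)/2
Leader substitutes: π₁ = q₁·(a - q₁ - (a-c-q₁)/2 - c)
FOC: q₁* = (160 - 6)/2 = 77.00
Then: q₂* = (160 - 6 - 77.0)/2 = 38.50
Leader has first-mover advantage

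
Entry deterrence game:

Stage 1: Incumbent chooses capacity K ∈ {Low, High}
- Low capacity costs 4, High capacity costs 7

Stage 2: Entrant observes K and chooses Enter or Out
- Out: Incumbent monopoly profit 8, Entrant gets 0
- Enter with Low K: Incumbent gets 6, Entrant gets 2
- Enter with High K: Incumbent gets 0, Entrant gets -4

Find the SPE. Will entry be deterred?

SPE: (Low, Enter|Low, Out|High); Entry not deterred. Incumbent net profit = 2, Entrant gets 2

Work:
After Low K: Entrant enters (2 > 0)
After High K: Entrant stays out (-4 < 0)
Incumbent: Low → 6−4=2, High → 8−7=1
Incumbent chooses Low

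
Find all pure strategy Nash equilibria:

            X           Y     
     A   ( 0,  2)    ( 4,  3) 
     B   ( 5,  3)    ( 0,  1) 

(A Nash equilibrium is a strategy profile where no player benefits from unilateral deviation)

Nash equilibrium: (A, Y), (B, X)

Work:
Best responses:
  P1 vs X: payoffs [0, 5] → best response B (payoff 5)
  P1 vs Y: payoffs [4, 0] → best response A (payoff 4)
  P2 vs A: payoffs [2, 3] → best response Y (payoff 3)
  P2 vs B: payoffs [3, 1] → best response X (payoff 3)
Mutual best responses: (A,Y), (B,X) → Nash equilibria.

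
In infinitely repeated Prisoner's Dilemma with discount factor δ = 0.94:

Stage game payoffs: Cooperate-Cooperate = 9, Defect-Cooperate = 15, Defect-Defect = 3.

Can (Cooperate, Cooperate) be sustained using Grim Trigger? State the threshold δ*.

δ* = 0.5; since δ = 0.94 ≥ 0.5, cooperation can be sustained

Work:
For Grim Trigger:
Cooperate forever: 9/(1-δ)
Defect then punished: 15 + 3·δ/(1-δ)
Need: 9/(1-δ) ≥ 15 + 3·δ/(1-δ)
Solving: δ ≥ (T-R)/(T-P) = (15-9)/(15-3) = 0.5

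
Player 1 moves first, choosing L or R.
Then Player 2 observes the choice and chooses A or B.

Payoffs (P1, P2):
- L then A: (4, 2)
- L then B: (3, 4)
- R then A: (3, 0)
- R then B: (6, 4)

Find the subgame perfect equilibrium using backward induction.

P1 plays R, P2 plays B after L and B after R; Payoff (6, 4)

Work:
Backward induction:
After L: P2 chooses B → P1 gets 3
After R: P2 chooses B → P1 gets 6
P1 chooses R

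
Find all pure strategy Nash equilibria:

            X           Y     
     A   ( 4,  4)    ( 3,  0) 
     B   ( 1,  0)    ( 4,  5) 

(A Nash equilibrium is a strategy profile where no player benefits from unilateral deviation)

Nash equilibrium: (A, X), (B, Y)

Work:
Best responses:
  P1 vs X: payoffs [4, 1] → best response A (payoff 4)
  P1 vs Y: payoffs [3, 4] → best response B (payoff 4)
  P2 vs A: payoffs [4, 0] → best response X (payoff 4)
  P2 vs B: payoffs [0, 5] → best response Y (payoff 5)
Mutual best responses: (A,X), (B,Y) → Nash equilibria.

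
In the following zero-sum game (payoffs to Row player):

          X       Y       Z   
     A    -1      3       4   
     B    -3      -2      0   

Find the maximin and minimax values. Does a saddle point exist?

Maximin = -1, Minimax = -1, Saddle: True

Work:
Row minimums: [-1, -3] → maximin = -1
Column maximums: [-1, 3, 4] → minimax = -1
Saddle point exists! Game value = -1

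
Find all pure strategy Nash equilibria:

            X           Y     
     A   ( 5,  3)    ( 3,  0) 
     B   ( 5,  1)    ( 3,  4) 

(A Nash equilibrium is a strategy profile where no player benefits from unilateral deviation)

Nash equilibrium: (A, X), (B, Y)

Work:
Best responses:
  P1 vs X: payoffs [5, 5] → best response A/B (payoff 5)
  P1 vs Y: payoffs [3, 3] → best response A/B (payoff 3)
  P2 vs A: payoffs [3, 0] → best response X (payoff 3)
  P2 vs B: payoffs [1, 4] → best response Y (payoff 4)
Mutual best responses: (A,X), (B,Y) → Nash equilibria.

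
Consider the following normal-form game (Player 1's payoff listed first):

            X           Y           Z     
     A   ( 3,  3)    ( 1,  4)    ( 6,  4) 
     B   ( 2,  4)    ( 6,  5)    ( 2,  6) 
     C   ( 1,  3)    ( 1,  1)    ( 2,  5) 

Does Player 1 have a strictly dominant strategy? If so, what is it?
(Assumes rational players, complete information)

No strictly dominant strategy exists for Player 1

Work:
A strategy strictly dominates another if it gives a strictly higher payoff against every opponent action. Compare each pair of P1's strategies column-by-column:
  A vs B: [3 vs 2, 1 vs 6, 6 vs 2] → A does not strictly dominate B (column Y: 1 ≤ 6)
  A vs C: [3 vs 1, 1 vs 1, 6 vs 2] → A does not strictly dominate C (column Y: 1 ≤ 1)
  B vs A: [2 vs 3, 6 vs 1, 2 vs 6] → B does not strictly dominate A (column X: 2 ≤ 3)
  B vs C: [2 vs 1, 6 vs 1, 2 vs 2] → B does not strictly dominate C (column Z: 2 ≤ 2)
  C vs A: [1 vs 3, 1 vs 1, 2 vs 6] → C does not strictly dominate A (column X: 1 ≤ 3)
  C vs B: [1 vs 2, 1 vs 6, 2 vs 2] → C does not strictly dominate B (column X: 1 ≤ 2)
No single strategy strictly dominates all others → no strictly dominant strategy.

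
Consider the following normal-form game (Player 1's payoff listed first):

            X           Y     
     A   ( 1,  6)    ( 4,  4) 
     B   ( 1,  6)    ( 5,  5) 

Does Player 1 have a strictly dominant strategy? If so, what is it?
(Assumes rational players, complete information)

No strictly dominant strategy exists for Player 1

Work:
A strategy strictly dominates another if it gives a strictly higher payoff against every opponent action. Compare each pair of P1's strategies column-by-column:
  A vs B: [1 vs 1, 4 vs 5] → A does not strictly dominate B (column X: 1 ≤ 1)
  B vs A: [1 vs 1, 5 vs 4] → B does not strictly dominate A (column X: 1 ≤ 1)
No single strategy strictly dominates all others → no strictly dominant strategy.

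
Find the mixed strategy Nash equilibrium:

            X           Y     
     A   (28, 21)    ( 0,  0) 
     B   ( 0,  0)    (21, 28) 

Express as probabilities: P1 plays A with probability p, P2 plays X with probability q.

p = 0.5714, q = 0.4286

Work:
Find probabilities that make opponent indifferent:
P2 chooses q to make P1 indifferent between A and B
P1 chooses p to make P2 indifferent between X and Y
Mixed NE: P1 plays (A: 0.5714, B: 0.4286), P2 plays (X: 0.4286, Y: 0.5714)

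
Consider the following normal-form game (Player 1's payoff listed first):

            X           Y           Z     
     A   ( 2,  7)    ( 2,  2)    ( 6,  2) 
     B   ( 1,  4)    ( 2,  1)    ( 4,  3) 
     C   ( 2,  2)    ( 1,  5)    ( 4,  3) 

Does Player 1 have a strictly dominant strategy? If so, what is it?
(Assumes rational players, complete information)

No strictly dominant strategy exists for Player 1

Work:
A strategy strictly dominates another if it gives a strictly higher payoff against every opponent action. Compare each pair of P1's strategies column-by-column:
  A vs B: [2 vs 1, 2 vs 2, 6 vs 4] → A does not strictly dominate B (column Y: 2 ≤ 2)
  A vs C: [2 vs 2, 2 vs 1, 6 vs 4] → A does not strictly dominate C (column X: 2 ≤ 2)
  B vs A: [1 vs 2, 2 vs 2, 4 vs 6] → B does not strictly dominate A (column X: 1 ≤ 2)
  B vs C: [1 vs 2, 2 vs 1, 4 vs 4] → B does not strictly dominate C (column X: 1 ≤ 2)
  C vs A: [2 vs 2, 1 vs 2, 4 vs 6] → C does not strictly dominate A (column X: 2 ≤ 2)
  C vs B: [2 vs 1, 1 vs 2, 4 vs 4] → C does not strictly dominate B (column Y: 1 ≤ 2)
No single strategy strictly dominates all others → no strictly dominant strategy.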